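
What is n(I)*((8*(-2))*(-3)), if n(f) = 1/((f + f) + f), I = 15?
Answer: 16/15 ≈ 1.0667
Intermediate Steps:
n(f) = 1/(3*f) (n(f) = 1/(2*f + f) = 1/(3*f))
n(I)*((8*(-2))*(-3)) = ((⅓)/15)*((8*(-2))*(-3)) = ((⅓)*(1/15))*(-16*(-3)) = (1/45)*48 = 16/15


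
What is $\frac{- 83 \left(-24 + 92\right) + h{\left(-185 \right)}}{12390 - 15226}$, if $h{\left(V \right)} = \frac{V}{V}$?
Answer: $\frac{5643}{2836} \approx 1.9898$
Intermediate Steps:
$h{\left(V \right)} = 1$
$\frac{- 83 \left(-24 + 92\right) + h{\left(-185 \right)}}{12390 - 15226} = \frac{- 83 \left(-24 + 92\right) + 1}{12390 - 15226} = \frac{\left(-83\right) 68 + 1}{-2836} = \left(-5644 + 1\right) \left(- \frac{1}{2836}\right) = \left(-5643\right) \left(- \frac{1}{2836}\right) = \frac{5643}{2836}$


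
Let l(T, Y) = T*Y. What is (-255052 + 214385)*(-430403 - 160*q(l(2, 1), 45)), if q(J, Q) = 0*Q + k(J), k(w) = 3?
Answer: 17522718961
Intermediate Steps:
q(J, Q) = 3 (q(J, Q) = 0*Q + 3 = 0 + 3 = 3)
(-255052 + 214385)*(-430403 - 160*q(l(2, 1), 45)) = (-255052 + 214385)*(-430403 - 160*3) = -40667*(-430403 - 480) = -40667*(-430883) = 17522718961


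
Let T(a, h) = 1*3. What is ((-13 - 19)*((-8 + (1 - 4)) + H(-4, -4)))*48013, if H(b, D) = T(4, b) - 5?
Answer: 19973408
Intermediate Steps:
T(a, h) = 3
H(b, D) = -2 (H(b, D) = 3 - 5 = -2)
((-13 - 19)*((-8 + (1 - 4)) + H(-4, -4)))*48013 = ((-13 - 19)*((-8 + (1 - 4)) - 2))*48013 = -32*((-8 - 3) - 2)*48013 = -32*(-11 - 2)*48013 = -32*(-13)*48013 = 416*48013 = 19973408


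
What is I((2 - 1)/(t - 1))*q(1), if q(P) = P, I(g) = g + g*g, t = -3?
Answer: -3/16 ≈ -0.18750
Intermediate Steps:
I(g) = g + g²
I((2 - 1)/(t - 1))*q(1) = (((2 - 1)/(-3 - 1))*(1 + (2 - 1)/(-3 - 1)))*1 = ((1/(-4))*(1 + 1/(-4)))*1 = ((1*(-¼))*(1 + 1*(-¼)))*1 = -(1 - ¼)/4*1 = -¼*¾*1 = -3/16*1 = -3/16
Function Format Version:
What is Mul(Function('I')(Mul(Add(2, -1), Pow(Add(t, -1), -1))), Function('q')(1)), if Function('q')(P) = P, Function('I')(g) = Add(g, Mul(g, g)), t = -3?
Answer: Rational(-3, 16) ≈ -0.18750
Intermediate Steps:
Function('I')(g) = Add(g, Pow(g, 2))
Mul(Function('I')(Mul(Add(2, -1), Pow(Add(t, -1), -1))), Function('q')(1)) = Mul(Mul(Mul(Add(2, -1), Pow(Add(-3, -1), -1)), Add(1, Mul(Add(2, -1), Pow(Add(-3, -1), -1)))), 1) = Mul(Mul(Mul(1, Pow(-4, -1)), Add(1, Mul(1, Pow(-4, -1)))), 1) = Mul(Mul(Mul(1, Rational(-1, 4)), Add(1, Mul(1, Rational(-1, 4)))), 1) = Mul(Mul(Rational(-1, 4), Add(1, Rational(-1, 4))), 1) = Mul(Mul(Rational(-1, 4), Rational(3, 4)), 1) = Mul(Rational(-3, 16), 1) = Rational(-3, 16)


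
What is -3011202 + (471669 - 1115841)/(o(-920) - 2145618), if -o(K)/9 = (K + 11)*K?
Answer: -4854126774284/1612023 ≈ -3.0112e+6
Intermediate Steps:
o(K) = -9*K*(11 + K) (o(K) = -9*(K + 11)*K = -9*(11 + K)*K = -9*K*(11 + K))
-3011202 + (471669 - 1115841)/(o(-920) - 2145618) = -3011202 + (471669 - 1115841)/(-9*(-920)*(11 - 920) - 2145618) = -3011202 - 644172/(-9*(-920)*(-909) - 2145618) = -3011202 - 644172/(-7526520 - 2145618) = -3011202 - 644172/(-9672138) = -3011202 - 644172*(-1/9672138) = -3011202 + 107362/1612023 = -4854126774284/1612023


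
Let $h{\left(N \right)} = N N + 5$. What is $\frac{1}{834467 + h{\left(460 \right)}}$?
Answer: $\frac{1}{1046072} \approx 9.5596 \cdot 10^{-7}$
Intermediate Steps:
$h{\left(N \right)} = 5 + N^{2}$ ($h{\left(N \right)} = N^{2} + 5 = 5 + N^{2}$)
$\frac{1}{834467 + h{\left(460 \right)}} = \frac{1}{834467 + \left(5 + 460^{2}\right)} = \frac{1}{834467 + \left(5 + 211600\right)} = \frac{1}{834467 + 211605} = \frac{1}{1046072}$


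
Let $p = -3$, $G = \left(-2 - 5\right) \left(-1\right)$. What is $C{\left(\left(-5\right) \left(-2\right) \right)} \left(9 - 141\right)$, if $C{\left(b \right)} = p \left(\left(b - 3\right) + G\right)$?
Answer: $5544$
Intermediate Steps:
$G = 7$ ($G = \left(-7\right) \left(-1\right) = 7$)
$C{\left(b \right)} = -12 - 3 b$ ($C{\left(b \right)} = - 3 \left(\left(b - 3\right) + 7\right) = - 3 \left(\left(-3 + b\right) + 7\right) = - 3 \left(4 + b\right) = -12 - 3 b$)
$C{\left(\left(-5\right) \left(-2\right) \right)} \left(9 - 141\right) = \left(-12 - 3 \left(\left(-5\right) \left(-2\right)\right)\right) \left(9 - 141\right) = \left(-12 - 30\right) \left(-132\right) = \left(-42\right) \left(-132\right) = 5544$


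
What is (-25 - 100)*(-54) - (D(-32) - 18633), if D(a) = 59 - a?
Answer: 25292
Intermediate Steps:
(-25 - 100)*(-54) - (D(-32) - 18633) = (-25 - 100)*(-54) - ((59 - 1*(-32)) - 18633) = -125*(-54) - ((59 + 32) - 18633) = 6750 - (91 - 18633) = 6750 - 1*(-18542) = 6750 + 18542 = 25292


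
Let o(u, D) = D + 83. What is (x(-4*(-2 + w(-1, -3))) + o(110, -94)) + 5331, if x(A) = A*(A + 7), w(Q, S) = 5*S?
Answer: 10420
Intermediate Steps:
o(u, D) = 83 + D
x(A) = A*(7 + A)
(x(-4*(-2 + w(-1, -3))) + o(110, -94)) + 5331 = ((-4*(-2 + 5*(-3)))*(7 - 4*(-2 + 5*(-3))) + (83 - 94)) + 5331 = ((-4*(-2 - 15))*(7 - 4*(-2 - 15)) - 11) + 5331 = ((-4*(-17))*(7 - 4*(-17)) - 11) + 5331 = (68*(7 + 68) - 11) + 5331 = (68*75 - 11) + 5331 = (5100 - 11) + 5331 = 5089 + 5331 = 10420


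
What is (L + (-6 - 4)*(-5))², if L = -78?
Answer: 784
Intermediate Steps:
(L + (-6 - 4)*(-5))² = (-78 + (-6 - 4)*(-5))² = (-78 - 10*(-5))² = (-78 + 50)² = (-28)² = 784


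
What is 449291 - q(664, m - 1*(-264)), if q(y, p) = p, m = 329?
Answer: 448698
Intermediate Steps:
449291 - q(664, m - 1*(-264)) = 449291 - (329 - 1*(-264)) = 449291 - (329 + 264) = 449291 - 1*593 = 449291 - 593 = 448698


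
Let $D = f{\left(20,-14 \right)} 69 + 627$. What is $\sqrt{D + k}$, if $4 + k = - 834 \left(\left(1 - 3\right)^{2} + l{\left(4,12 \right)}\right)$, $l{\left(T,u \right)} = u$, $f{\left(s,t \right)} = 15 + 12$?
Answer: $i \sqrt{10858} \approx 104.2 i$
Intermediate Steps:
$f{\left(s,t \right)} = 27$
$D = 2490$ ($D = 27 \cdot 69 + 627 = 1863 + 627 = 2490$)
$k = -13348$ ($k = -4 - 834 \left(\left(1 - 3\right)^{2} + 12\right) = -4 - 834 \left(\left(-2\right)^{2} + 12\right) = -4 - 834 \left(4 + 12\right) = -4 - 13344 = -13348$)
$\sqrt{D + k} = \sqrt{2490 - 13348} = \sqrt{-10858} = i \sqrt{10858}$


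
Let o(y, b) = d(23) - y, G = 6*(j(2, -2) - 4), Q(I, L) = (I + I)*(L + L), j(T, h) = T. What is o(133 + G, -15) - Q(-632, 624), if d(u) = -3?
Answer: 1577348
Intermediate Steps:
Q(I, L) = 4*I*L (Q(I, L) = (2*I)*(2*L) = 4*I*L)
G = -12 (G = 6*(2 - 4) = 6*(-2) = -12)
o(y, b) = -3 - y
o(133 + G, -15) - Q(-632, 624) = (-3 - (133 - 12)) - 4*(-632)*624 = (-3 - 1*121) - 1*(-1577472) = (-3 - 121) + 1577472 = -124 + 1577472 = 1577348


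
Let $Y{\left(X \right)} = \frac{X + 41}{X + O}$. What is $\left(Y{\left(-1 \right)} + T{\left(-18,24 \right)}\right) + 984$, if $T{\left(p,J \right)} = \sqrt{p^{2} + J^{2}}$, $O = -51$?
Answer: $\frac{13172}{13} \approx 1013.2$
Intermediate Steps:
$Y{\left(X \right)} = \frac{41 + X}{-51 + X}$ ($Y{\left(X \right)} = \frac{X + 41}{X - 51} = \frac{41 + X}{-51 + X}$)
$T{\left(p,J \right)} = \sqrt{J^{2} + p^{2}}$
$\left(Y{\left(-1 \right)} + T{\left(-18,24 \right)}\right) + 984 = \left(\frac{41 - 1}{-51 - 1} + \sqrt{24^{2} + \left(-18\right)^{2}}\right) + 984 = \left(\frac{1}{-52} \cdot 40 + \sqrt{576 + 324}\right) + 984 = \left(\left(- \frac{1}{52}\right) 40 + \sqrt{900}\right) + 984 = \left(- \frac{10}{13} + 30\right) + 984 = \frac{380}{13} + 984 = \frac{13172}{13}$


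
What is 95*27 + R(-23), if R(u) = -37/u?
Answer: 59032/23 ≈ 2566.6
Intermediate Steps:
95*27 + R(-23) = 95*27 - 37/(-23) = 2565 - 37*(-1/23) = 2565 + 37/23 = 59032/23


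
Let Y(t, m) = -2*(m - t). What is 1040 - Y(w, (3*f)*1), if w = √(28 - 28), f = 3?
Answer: 1058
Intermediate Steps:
w = 0 (w = √0 = 0)
Y(t, m) = -2*m + 2*t
1040 - Y(w, (3*f)*1) = 1040 - (-2*3*3 + 2*0) = 1040 - (-18 + 0) = 1040 - 1*(-18) = 1040 + 18 = 1058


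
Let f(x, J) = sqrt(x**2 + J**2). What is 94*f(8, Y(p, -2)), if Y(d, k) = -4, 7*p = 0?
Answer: 376*sqrt(5) ≈ 840.76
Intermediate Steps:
p = 0 (p = (1/7)*0 = 0)
f(x, J) = sqrt(J**2 + x**2)
94*f(8, Y(p, -2)) = 94*sqrt((-4)**2 + 8**2) = 94*sqrt(16 + 64) = 94*sqrt(80) = 94*(4*sqrt(5)) = 376*sqrt(5)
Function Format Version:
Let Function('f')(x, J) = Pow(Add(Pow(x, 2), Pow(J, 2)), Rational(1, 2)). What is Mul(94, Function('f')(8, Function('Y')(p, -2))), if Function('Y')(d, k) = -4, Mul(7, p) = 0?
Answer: Mul(376, Pow(5, Rational(1, 2))) ≈ 840.76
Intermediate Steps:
p = 0 (p = Mul(Rational(1, 7), 0) = 0)
Function('f')(x, J) = Pow(Add(Pow(J, 2), Pow(x, 2)), Rational(1, 2))
Mul(94, Function('f')(8, Function('Y')(p, -2))) = Mul(94, Pow(Add(Pow(-4, 2), Pow(8, 2)), Rational(1, 2))) = Mul(94, Pow(Add(16, 64), Rational(1, 2))) = Mul(94, Pow(80, Rational(1, 2))) = Mul(94, Mul(4, Pow(5, Rational(1, 2)))) = Mul(376, Pow(5, Rational(1, 2)))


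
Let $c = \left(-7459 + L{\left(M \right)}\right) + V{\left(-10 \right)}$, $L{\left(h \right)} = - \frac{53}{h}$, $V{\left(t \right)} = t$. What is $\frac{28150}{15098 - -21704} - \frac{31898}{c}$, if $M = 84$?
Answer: $\frac{58135572907}{11545689049} \approx 5.0353$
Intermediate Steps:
$c = - \frac{627449}{84}$ ($c = \left(-7459 - \frac{53}{84}\right) - 10 = - \frac{626609}{84} - 10 = - \frac{627449}{84} \approx -7469.6$)
$\frac{28150}{15098 - -21704} - \frac{31898}{c} = \frac{28150}{15098 - -21704} - \frac{31898}{- \frac{627449}{84}} = \frac{28150}{15098 + 21704} - - \frac{2679432}{627449} = \frac{28150}{36802} + \frac{2679432}{627449} = 28150 \cdot \frac{1}{36802} + \frac{2679432}{627449} = \frac{14075}{18401} + \frac{2679432}{627449} = \frac{58135572907}{11545689049}$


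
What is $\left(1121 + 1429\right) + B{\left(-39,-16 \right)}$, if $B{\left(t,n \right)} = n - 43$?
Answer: $2491$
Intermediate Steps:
$B{\left(t,n \right)} = -43 + n$
$\left(1121 + 1429\right) + B{\left(-39,-16 \right)} = \left(1121 + 1429\right) - 59 = 2550 - 59 = 2491$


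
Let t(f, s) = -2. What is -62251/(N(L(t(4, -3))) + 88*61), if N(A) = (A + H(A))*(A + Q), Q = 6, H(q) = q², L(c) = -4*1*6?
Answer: 62251/4568 ≈ 13.628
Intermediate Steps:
L(c) = -24 (L(c) = -4*6 = -24)
N(A) = (6 + A)*(A + A²) (N(A) = (A + A²)*(A + 6) = (A + A²)*(6 + A) = (6 + A)*(A + A²))
-62251/(N(L(t(4, -3))) + 88*61) = -62251/(-24*(6 + (-24)² + 7*(-24)) + 88*61) = -62251/(-24*(6 + 576 - 168) + 5368) = -62251/(-24*414 + 5368) = -62251/(-9936 + 5368) = -62251/(-4568) = -62251*(-1/4568) = 62251/4568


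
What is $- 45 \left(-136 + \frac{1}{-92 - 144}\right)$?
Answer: $\frac{1444365}{236} \approx 6120.2$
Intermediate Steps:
$- 45 \left(-136 + \frac{1}{-92 - 144}\right) = - 45 \left(-136 + \frac{1}{-236}\right) = - 45 \left(-136 - \frac{1}{236}\right) = \left(-45\right) \left(- \frac{32097}{236}\right) = \frac{1444365}{236}$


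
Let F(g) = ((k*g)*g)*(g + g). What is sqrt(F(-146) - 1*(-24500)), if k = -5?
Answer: 2*sqrt(7786465) ≈ 5580.8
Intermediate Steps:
F(g) = -10*g**3 (F(g) = ((-5*g)*g)*(g + g) = (-5*g**2)*(2*g) = -10*g**3)
sqrt(F(-146) - 1*(-24500)) = sqrt(-10*(-146)**3 - 1*(-24500)) = sqrt(-10*(-3112136) + 24500) = sqrt(31121360 + 24500) = sqrt(31145860) = 2*sqrt(7786465)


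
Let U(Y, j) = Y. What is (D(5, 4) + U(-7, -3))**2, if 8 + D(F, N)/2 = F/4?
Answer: 1681/4 ≈ 420.25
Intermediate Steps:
D(F, N) = -16 + F/2 (D(F, N) = -16 + 2*(F/4) = -16 + F/2)
(D(5, 4) + U(-7, -3))**2 = ((-16 + (1/2)*5) - 7)**2 = ((-16 + 5/2) - 7)**2 = (-27/2 - 7)**2 = (-41/2)**2 = 1681/4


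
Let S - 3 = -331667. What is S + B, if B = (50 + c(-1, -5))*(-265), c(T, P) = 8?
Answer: -347034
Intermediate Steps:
S = -331664 (S = 3 - 331667 = -331664)
B = -15370 (B = (50 + 8)*(-265) = 58*(-265) = -15370)
S + B = -331664 - 15370 = -347034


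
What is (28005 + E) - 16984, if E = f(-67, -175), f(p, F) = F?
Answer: 10846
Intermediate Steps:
E = -175
(28005 + E) - 16984 = (28005 - 175) - 16984 = 27830 - 16984 = 10846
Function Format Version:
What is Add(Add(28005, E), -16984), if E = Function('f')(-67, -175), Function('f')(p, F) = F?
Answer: 10846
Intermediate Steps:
E = -175
Add(Add(28005, E), -16984) = Add(Add(28005, -175), -16984) = Add(27830, -16984) = 10846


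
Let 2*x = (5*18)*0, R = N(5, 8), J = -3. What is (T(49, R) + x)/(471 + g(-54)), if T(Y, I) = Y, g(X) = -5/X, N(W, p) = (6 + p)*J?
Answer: 2646/25439 ≈ 0.10401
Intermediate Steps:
N(W, p) = -18 - 3*p (N(W, p) = (6 + p)*(-3) = -18 - 3*p)
R = -42 (R = -18 - 3*8 = -18 - 24 = -42)
x = 0 (x = ((5*18)*0)/2 = (90*0)/2 = (½)*0 = 0)
(T(49, R) + x)/(471 + g(-54)) = (49 + 0)/(471 - 5/(-54)) = 49/(471 - 5*(-1/54)) = 49/(471 + 5/54) = 49/(25439/54) = 49*(54/25439) = 2646/25439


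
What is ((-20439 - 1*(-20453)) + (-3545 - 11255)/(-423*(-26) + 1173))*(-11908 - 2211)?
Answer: -2196831686/12171 ≈ -1.8050e+5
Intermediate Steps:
((-20439 - 1*(-20453)) + (-3545 - 11255)/(-423*(-26) + 1173))*(-11908 - 2211) = ((-20439 + 20453) - 14800/(10998 + 1173))*(-14119) = (14 - 14800/12171)*(-14119) = (155594/12171)*(-14119) = -2196831686/12171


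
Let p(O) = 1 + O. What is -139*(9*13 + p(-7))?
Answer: -15429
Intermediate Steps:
-139*(9*13 + p(-7)) = -139*(9*13 + (1 - 7)) = -139*(117 - 6) = -139*111 = -15429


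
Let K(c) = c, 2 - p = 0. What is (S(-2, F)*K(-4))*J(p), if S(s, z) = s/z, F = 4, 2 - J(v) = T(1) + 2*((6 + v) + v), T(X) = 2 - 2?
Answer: -36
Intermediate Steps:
p = 2 (p = 2 - 1*0 = 2 + 0 = 2)
T(X) = 0
J(v) = -10 - 4*v (J(v) = 2 - (0 + 2*((6 + v) + v)) = 2 - (0 + 2*(6 + 2*v)) = 2 - (0 + (12 + 4*v)) = 2 - (12 + 4*v) = 2 + (-12 - 4*v) = -10 - 4*v)
(S(-2, F)*K(-4))*J(p) = (-2/4*(-4))*(-10 - 4*2) = (-2*¼*(-4))*(-10 - 8) = -½*(-4)*(-18) = 2*(-18) = -36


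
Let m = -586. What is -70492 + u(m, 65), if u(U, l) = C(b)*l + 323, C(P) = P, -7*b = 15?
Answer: -492158/7 ≈ -70308.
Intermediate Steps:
b = -15/7 (b = -⅐*15 = -15/7 ≈ -2.1429)
u(U, l) = 323 - 15*l/7 (u(U, l) = -15*l/7 + 323 = 323 - 15*l/7)
-70492 + u(m, 65) = -70492 + (323 - 15/7*65) = -70492 + (323 - 975/7) = -70492 + 1286/7 = -492158/7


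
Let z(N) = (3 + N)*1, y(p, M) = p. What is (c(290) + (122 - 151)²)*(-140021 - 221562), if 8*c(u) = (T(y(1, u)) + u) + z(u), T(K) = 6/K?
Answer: -2645702811/8 ≈ -3.3071e+8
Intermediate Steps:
z(N) = 3 + N
c(u) = 9/8 + u/4 (c(u) = ((6/1 + u) + (3 + u))/8 = ((6*1 + u) + (3 + u))/8 = ((6 + u) + (3 + u))/8 = (9 + 2*u)/8 = 9/8 + u/4)
(c(290) + (122 - 151)²)*(-140021 - 221562) = ((9/8 + (¼)*290) + (122 - 151)²)*(-140021 - 221562) = ((9/8 + 145/2) + (-29)²)*(-361583) = (589/8 + 841)*(-361583) = (7317/8)*(-361583) = -2645702811/8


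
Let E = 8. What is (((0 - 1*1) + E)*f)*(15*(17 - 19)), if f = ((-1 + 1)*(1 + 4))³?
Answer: 0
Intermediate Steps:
f = 0 (f = (0*5)³ = 0³ = 0)
(((0 - 1*1) + E)*f)*(15*(17 - 19)) = (((0 - 1*1) + 8)*0)*(15*(17 - 19)) = (((0 - 1) + 8)*0)*(15*(-2)) = ((-1 + 8)*0)*(-30) = (7*0)*(-30) = 0*(-30) = 0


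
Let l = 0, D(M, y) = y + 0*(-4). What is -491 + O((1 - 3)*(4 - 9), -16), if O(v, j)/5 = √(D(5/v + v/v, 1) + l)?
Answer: -486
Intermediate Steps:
D(M, y) = y (D(M, y) = y + 0 = y)
O(v, j) = 5 (O(v, j) = 5*√(1 + 0) = 5*√1 = 5*1 = 5)
-491 + O((1 - 3)*(4 - 9), -16) = -491 + 5 = -486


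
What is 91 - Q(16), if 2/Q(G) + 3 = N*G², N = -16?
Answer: 373011/4099 ≈ 91.000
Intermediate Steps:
Q(G) = 2/(-3 - 16*G²)
91 - Q(16) = 91 - (-2)/(3 + 16*16²) = 91 - (-2)/(3 + 16*256) = 91 - (-2)/(3 + 4096) = 91 - (-2)/4099 = 91 - 1*(-2/4099) = 91 + 2/4099 = 373011/4099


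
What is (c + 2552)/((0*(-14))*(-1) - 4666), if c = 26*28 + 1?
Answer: -3281/4666 ≈ -0.70317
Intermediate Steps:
c = 729 (c = 728 + 1 = 729)
(c + 2552)/((0*(-14))*(-1) - 4666) = (729 + 2552)/((0*(-14))*(-1) - 4666) = 3281/(0*(-1) - 4666) = 3281/(0 - 4666) = 3281/(-4666) = 3281*(-1/4666) = -3281/4666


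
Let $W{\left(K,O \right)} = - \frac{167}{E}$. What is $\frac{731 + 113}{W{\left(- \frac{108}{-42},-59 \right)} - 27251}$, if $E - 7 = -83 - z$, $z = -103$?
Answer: $- \frac{5697}{183986} \approx -0.030964$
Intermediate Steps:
$E = 27$ ($E = 7 - -20 = 7 + \left(-83 + 103\right) = 7 + 20 = 27$)
$W{\left(K,O \right)} = - \frac{167}{27}$
$\frac{731 + 113}{W{\left(- \frac{108}{-42},-59 \right)} - 27251} = \frac{731 + 113}{- \frac{167}{27} - 27251} = \frac{844}{- \frac{735944}{27}} = 844 \left(- \frac{27}{735944}\right) = - \frac{5697}{183986}$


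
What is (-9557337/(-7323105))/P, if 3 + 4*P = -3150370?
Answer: -12743116/7690170756055 ≈ -1.6571e-6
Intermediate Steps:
P = -3150373/4 (P = -¾ + (¼)*(-3150370) = -¾ - 1575185/2 = -3150373/4 ≈ -7.8759e+5)
(-9557337/(-7323105))/P = (-9557337/(-7323105))/(-3150373/4) = -9557337*(-1/7323105)*(-4/3150373) = (3185779/2441035)*(-4/3150373) = -12743116/7690170756055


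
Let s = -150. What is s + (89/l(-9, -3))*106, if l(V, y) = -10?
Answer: -5467/5 ≈ -1093.4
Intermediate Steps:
s + (89/l(-9, -3))*106 = -150 + (89/(-10))*106 = -150 + (89*(-⅒))*106 = -150 - 89/10*106 = -150 - 4717/5 = -5467/5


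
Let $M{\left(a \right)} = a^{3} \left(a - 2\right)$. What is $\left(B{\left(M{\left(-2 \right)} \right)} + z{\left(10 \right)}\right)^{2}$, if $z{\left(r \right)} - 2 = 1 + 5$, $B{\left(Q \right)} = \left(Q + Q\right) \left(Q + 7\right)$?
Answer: $6270016$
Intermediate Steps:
$M{\left(a \right)} = a^{3} \left(-2 + a\right)$
$B{\left(Q \right)} = 2 Q \left(7 + Q\right)$
$z{\left(r \right)} = 8$ ($z{\left(r \right)} = 2 + \left(1 + 5\right) = 2 + 6 = 8$)
$\left(B{\left(M{\left(-2 \right)} \right)} + z{\left(10 \right)}\right)^{2} = \left(2 \left(-2\right)^{3} \left(-2 - 2\right) \left(7 + \left(-2\right)^{3} \left(-2 - 2\right)\right) + 8\right)^{2} = \left(2 \left(\left(-8\right) \left(-4\right)\right) \left(7 - -32\right) + 8\right)^{2} = \left(2 \cdot 32 \left(7 + 32\right) + 8\right)^{2} = \left(2 \cdot 32 \cdot 39 + 8\right)^{2} = \left(2496 + 8\right)^{2} = 2504^{2} = 6270016$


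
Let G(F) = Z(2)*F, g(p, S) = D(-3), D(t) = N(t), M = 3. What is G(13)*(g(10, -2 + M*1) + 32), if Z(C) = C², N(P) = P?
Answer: 1508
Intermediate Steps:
D(t) = t
g(p, S) = -3
G(F) = 4*F (G(F) = 2²*F = 4*F)
G(13)*(g(10, -2 + M*1) + 32) = (4*13)*(-3 + 32) = 52*29 = 1508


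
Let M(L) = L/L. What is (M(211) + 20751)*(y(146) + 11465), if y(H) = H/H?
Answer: 237942432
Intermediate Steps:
y(H) = 1
M(L) = 1
(M(211) + 20751)*(y(146) + 11465) = (1 + 20751)*(1 + 11465) = 20752*11466 = 237942432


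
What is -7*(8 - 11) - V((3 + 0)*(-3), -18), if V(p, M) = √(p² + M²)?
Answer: 21 - 9*√5 ≈ 0.87539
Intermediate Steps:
V(p, M) = √(M² + p²)
-7*(8 - 11) - V((3 + 0)*(-3), -18) = -7*(8 - 11) - √((-18)² + ((3 + 0)*(-3))²) = -7*(-3) - √(324 + (3*(-3))²) = 21 - √(324 + (-9)²) = 21 - √(324 + 81) = 21 - √405 = 21 - 9*√5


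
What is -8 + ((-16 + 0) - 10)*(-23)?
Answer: 590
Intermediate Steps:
-8 + ((-16 + 0) - 10)*(-23) = -8 + (-16 - 10)*(-23) = -8 - 26*(-23) = -8 + 598 = 590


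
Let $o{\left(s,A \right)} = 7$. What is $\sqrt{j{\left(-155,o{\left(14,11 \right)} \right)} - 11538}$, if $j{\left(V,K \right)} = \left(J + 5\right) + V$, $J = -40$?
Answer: $4 i \sqrt{733} \approx 108.3 i$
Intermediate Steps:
$j{\left(V,K \right)} = -35 + V$ ($j{\left(V,K \right)} = \left(-40 + 5\right) + V = -35 + V$)
$\sqrt{j{\left(-155,o{\left(14,11 \right)} \right)} - 11538} = \sqrt{\left(-35 - 155\right) - 11538} = \sqrt{-190 - 11538} = \sqrt{-11728} = 4 i \sqrt{733}$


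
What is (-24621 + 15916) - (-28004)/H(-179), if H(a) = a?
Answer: -1586199/179 ≈ -8861.5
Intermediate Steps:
(-24621 + 15916) - (-28004)/H(-179) = (-24621 + 15916) - (-28004)/(-179) = -8705 - (-28004)*(-1)/179 = -8705 - 1*28004/179 = -8705 - 28004/179 = -1586199/179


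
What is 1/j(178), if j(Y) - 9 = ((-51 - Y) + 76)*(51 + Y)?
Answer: -1/35028 ≈ -2.8549e-5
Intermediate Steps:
j(Y) = 9 + (25 - Y)*(51 + Y) (j(Y) = 9 + ((-51 - Y) + 76)*(51 + Y) = 9 + (25 - Y)*(51 + Y))
1/j(178) = 1/(1284 - 1*178**2 - 26*178) = 1/(1284 - 1*31684 - 4628) = 1/(1284 - 31684 - 4628) = 1/(-35028) = -1/35028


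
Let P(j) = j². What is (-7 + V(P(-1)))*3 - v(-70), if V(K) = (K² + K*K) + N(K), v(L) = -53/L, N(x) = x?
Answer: -893/70 ≈ -12.757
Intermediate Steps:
V(K) = K + 2*K² (V(K) = (K² + K*K) + K = (K² + K²) + K = 2*K² + K = K + 2*K²)
(-7 + V(P(-1)))*3 - v(-70) = (-7 + (-1)²*(1 + 2*(-1)²))*3 - (-53)/(-70) = (-7 + 1*(1 + 2*1))*3 - (-53)*(-1)/70 = (-7 + 1*(1 + 2))*3 - 1*53/70 = (-7 + 1*3)*3 - 53/70 = (-7 + 3)*3 - 53/70 = -4*3 - 53/70 = -12 - 53/70 = -893/70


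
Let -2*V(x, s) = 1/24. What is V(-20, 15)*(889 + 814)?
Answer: -1703/48 ≈ -35.479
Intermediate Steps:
V(x, s) = -1/48 (V(x, s) = -1/2/24 = -1/2*1/24 = -1/48)
V(-20, 15)*(889 + 814) = -(889 + 814)/48 = -1/48*1703 = -1703/48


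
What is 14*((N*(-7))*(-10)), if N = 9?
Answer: 8820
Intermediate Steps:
14*((N*(-7))*(-10)) = 14*((9*(-7))*(-10)) = 14*(-63*(-10)) = 14*630 = 8820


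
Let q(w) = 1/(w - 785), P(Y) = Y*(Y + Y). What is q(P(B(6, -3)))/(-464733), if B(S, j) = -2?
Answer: 1/361097541 ≈ 2.7693e-9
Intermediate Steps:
P(Y) = 2*Y² (P(Y) = Y*(2*Y) = 2*Y²)
q(w) = 1/(-785 + w)
q(P(B(6, -3)))/(-464733) = 1/(-785 + 2*(-2)²*(-464733)) = -1/464733/(-785 + 2*4) = -1/464733/(-785 + 8) = -1/464733/(-777) = -1/777*(-1/464733) = 1/361097541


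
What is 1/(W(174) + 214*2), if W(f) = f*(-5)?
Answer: -1/442 ≈ -0.0022624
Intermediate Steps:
W(f) = -5*f
1/(W(174) + 214*2) = 1/(-5*174 + 214*2) = 1/(-870 + 428) = 1/(-442) = -1/442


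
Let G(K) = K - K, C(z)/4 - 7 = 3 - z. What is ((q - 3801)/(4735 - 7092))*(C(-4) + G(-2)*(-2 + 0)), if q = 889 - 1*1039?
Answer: 221256/2357 ≈ 93.872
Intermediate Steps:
q = -150 (q = 889 - 1039 = -150)
C(z) = 40 - 4*z (C(z) = 28 + 4*(3 - z) = 28 + (12 - 4*z) = 40 - 4*z)
G(K) = 0
((q - 3801)/(4735 - 7092))*(C(-4) + G(-2)*(-2 + 0)) = ((-150 - 3801)/(4735 - 7092))*((40 - 4*(-4)) + 0*(-2 + 0)) = (-3951/(-2357))*((40 + 16) + 0*(-2)) = (-3951*(-1/2357))*(56 + 0) = (3951/2357)*56 = 221256/2357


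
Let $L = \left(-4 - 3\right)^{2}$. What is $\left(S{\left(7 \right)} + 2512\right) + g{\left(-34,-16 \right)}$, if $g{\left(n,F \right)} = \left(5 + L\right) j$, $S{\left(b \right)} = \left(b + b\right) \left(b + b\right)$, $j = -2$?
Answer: $2600$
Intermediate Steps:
$L = 49$ ($L = \left(-7\right)^{2} = 49$)
$S{\left(b \right)} = 4 b^{2}$ ($S{\left(b \right)} = 2 b 2 b = 4 b^{2}$)
$g{\left(n,F \right)} = -108$ ($g{\left(n,F \right)} = \left(5 + 49\right) \left(-2\right) = 54 \left(-2\right) = -108$)
$\left(S{\left(7 \right)} + 2512\right) + g{\left(-34,-16 \right)} = \left(4 \cdot 7^{2} + 2512\right) - 108 = \left(4 \cdot 49 + 2512\right) - 108 = \left(196 + 2512\right) - 108 = 2708 - 108 = 2600$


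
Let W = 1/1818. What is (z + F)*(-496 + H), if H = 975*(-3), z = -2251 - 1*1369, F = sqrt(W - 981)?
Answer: 12384020 - 44473*I*sqrt(2131706)/606 ≈ 1.2384e+7 - 1.0715e+5*I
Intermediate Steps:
W = 1/1818 ≈ 0.00055005
F = 13*I*sqrt(2131706)/606 (F = sqrt(1/1818 - 981) = sqrt(-1783457/1818) = 13*I*sqrt(2131706)/606 ≈ 31.321*I)
z = -3620 (z = -2251 - 1369 = -3620)
H = -2925
(z + F)*(-496 + H) = (-3620 + 13*I*sqrt(2131706)/606)*(-496 - 2925) = (-3620 + 13*I*sqrt(2131706)/606)*(-3421) = 12384020 - 44473*I*sqrt(2131706)/606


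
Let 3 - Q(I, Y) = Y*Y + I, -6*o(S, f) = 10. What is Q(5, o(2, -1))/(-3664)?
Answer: 43/32976 ≈ 0.0013040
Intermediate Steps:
o(S, f) = -5/3 (o(S, f) = -1/6*10 = -5/3)
Q(I, Y) = 3 - I - Y**2 (Q(I, Y) = 3 - (Y*Y + I) = 3 - (Y**2 + I) = 3 - (I + Y**2) = 3 + (-I - Y**2) = 3 - I - Y**2)
Q(5, o(2, -1))/(-3664) = (3 - 1*5 - (-5/3)**2)/(-3664) = (3 - 5 - 1*25/9)*(-1/3664) = (3 - 5 - 25/9)*(-1/3664) = -43/9*(-1/3664) = 43/32976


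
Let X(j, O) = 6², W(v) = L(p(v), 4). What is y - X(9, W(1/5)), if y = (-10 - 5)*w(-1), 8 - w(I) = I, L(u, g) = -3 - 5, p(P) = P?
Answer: -171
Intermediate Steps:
L(u, g) = -8
W(v) = -8
X(j, O) = 36
w(I) = 8 - I
y = -135 (y = (-10 - 5)*(8 - 1*(-1)) = -15*(8 + 1) = -15*9 = -135)
y - X(9, W(1/5)) = -135 - 1*36 = -135 - 36 = -171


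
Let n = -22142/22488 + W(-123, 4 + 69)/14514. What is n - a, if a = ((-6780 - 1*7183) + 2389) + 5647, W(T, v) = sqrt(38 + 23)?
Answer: 66632117/11244 + sqrt(61)/14514 ≈ 5926.0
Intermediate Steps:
W(T, v) = sqrt(61)
a = -5927 (a = ((-6780 - 7183) + 2389) + 5647 = (-13963 + 2389) + 5647 = -11574 + 5647 = -5927)
n = -11071/11244 + sqrt(61)/14514 (n = -22142/22488 + sqrt(61)/14514 = -22142*1/22488 + sqrt(61)*(1/14514) = -11071/11244 + sqrt(61)/14514 ≈ -0.98408)
n - a = (-11071/11244 + sqrt(61)/14514) - 1*(-5927) = (-11071/11244 + sqrt(61)/14514) + 5927 = 66632117/11244 + sqrt(61)/14514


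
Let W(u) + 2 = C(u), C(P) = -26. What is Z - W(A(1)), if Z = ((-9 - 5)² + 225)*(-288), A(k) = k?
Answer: -121220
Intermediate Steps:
W(u) = -28 (W(u) = -2 - 26 = -28)
Z = -121248 (Z = ((-14)² + 225)*(-288) = (196 + 225)*(-288) = 421*(-288) = -121248)
Z - W(A(1)) = -121248 - 1*(-28) = -121248 + 28 = -121220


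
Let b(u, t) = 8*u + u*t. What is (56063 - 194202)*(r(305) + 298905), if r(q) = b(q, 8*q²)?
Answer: -31396555855955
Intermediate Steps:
b(u, t) = 8*u + t*u
r(q) = q*(8 + 8*q²)
(56063 - 194202)*(r(305) + 298905) = (56063 - 194202)*(8*305*(1 + 305²) + 298905) = -138139*(8*305*(1 + 93025) + 298905) = -138139*(8*305*93026 + 298905) = -138139*(226983440 + 298905) = -138139*227282345 = -31396555855955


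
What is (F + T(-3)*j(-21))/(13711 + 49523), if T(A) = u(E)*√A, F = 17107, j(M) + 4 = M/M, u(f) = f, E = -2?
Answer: 17107/63234 + I*√3/10539 ≈ 0.27053 + 0.00016435*I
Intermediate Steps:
j(M) = -3 (j(M) = -4 + M/M = -4 + 1 = -3)
T(A) = -2*√A
(F + T(-3)*j(-21))/(13711 + 49523) = (17107 - 2*I*√3*(-3))/(13711 + 49523) = (17107 - 2*I*√3*(-3))/63234 = (17107 - 2*I*√3*(-3))*(1/63234) = (17107 + 6*I*√3)*(1/63234) = 17107/63234 + I*√3/10539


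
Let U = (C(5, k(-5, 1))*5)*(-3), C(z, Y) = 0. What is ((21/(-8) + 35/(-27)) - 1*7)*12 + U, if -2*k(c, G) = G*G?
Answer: -2359/18 ≈ -131.06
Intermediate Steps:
k(c, G) = -G²/2 (k(c, G) = -G*G/2 = -G²/2)
U = 0 (U = (0*5)*(-3) = 0*(-3) = 0)
((21/(-8) + 35/(-27)) - 1*7)*12 + U = ((21/(-8) + 35/(-27)) - 1*7)*12 + 0 = ((21*(-⅛) + 35*(-1/27)) - 7)*12 + 0 = ((-21/8 - 35/27) - 7)*12 + 0 = (-847/216 - 7)*12 + 0 = -2359/216*12 + 0 = -2359/18 + 0 = -2359/18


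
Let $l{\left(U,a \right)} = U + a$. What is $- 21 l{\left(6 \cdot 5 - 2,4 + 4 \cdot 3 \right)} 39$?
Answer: $-36036$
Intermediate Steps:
$- 21 l{\left(6 \cdot 5 - 2,4 + 4 \cdot 3 \right)} 39 = - 21 \left(\left(6 \cdot 5 - 2\right) + \left(4 + 4 \cdot 3\right)\right) 39 = - 21 \left(\left(30 - 2\right) + \left(4 + 12\right)\right) 39 = - 21 \left(28 + 16\right) 39 = \left(-21\right) 44 \cdot 39 = \left(-924\right) 39 = -36036$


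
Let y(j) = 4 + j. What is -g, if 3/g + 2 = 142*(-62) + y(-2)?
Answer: 3/8804 ≈ 0.00034075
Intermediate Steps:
g = -3/8804 (g = 3/(-2 + (142*(-62) + (4 - 2))) = 3/(-2 + (-8804 + 2)) = 3/(-2 - 8802) = 3/(-8804) = 3*(-1/8804) = -3/8804 ≈ -0.00034075)
-g = -1*(-3/8804) = 3/8804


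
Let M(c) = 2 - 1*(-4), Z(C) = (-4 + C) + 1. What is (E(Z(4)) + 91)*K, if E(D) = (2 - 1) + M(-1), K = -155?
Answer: -15190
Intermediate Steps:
Z(C) = -3 + C
M(c) = 6 (M(c) = 2 + 4 = 6)
E(D) = 7 (E(D) = (2 - 1) + 6 = 1 + 6 = 7)
(E(Z(4)) + 91)*K = (7 + 91)*(-155) = 98*(-155) = -15190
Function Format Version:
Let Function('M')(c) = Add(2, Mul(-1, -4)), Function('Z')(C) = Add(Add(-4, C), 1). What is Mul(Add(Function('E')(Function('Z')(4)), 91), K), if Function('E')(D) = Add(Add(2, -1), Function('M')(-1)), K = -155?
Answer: -15190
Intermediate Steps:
Function('Z')(C) = Add(-3, C)
Function('M')(c) = 6 (Function('M')(c) = Add(2, 4) = 6)
Function('E')(D) = 7 (Function('E')(D) = Add(Add(2, -1), 6) = Add(1, 6) = 7)
Mul(Add(Function('E')(Function('Z')(4)), 91), K) = Mul(Add(7, 91), -155) = Mul(98, -155) = -15190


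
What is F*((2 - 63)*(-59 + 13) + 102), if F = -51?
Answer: -148308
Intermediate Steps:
F*((2 - 63)*(-59 + 13) + 102) = -51*((2 - 63)*(-59 + 13) + 102) = -51*(-61*(-46) + 102) = -51*(2806 + 102) = -51*2908 = -148308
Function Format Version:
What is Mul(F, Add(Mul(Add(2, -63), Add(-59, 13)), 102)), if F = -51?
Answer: -148308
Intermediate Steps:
Mul(F, Add(Mul(Add(2, -63), Add(-59, 13)), 102)) = Mul(-51, Add(Mul(Add(2, -63), Add(-59, 13)), 102)) = Mul(-51, Add(Mul(-61, -46), 102)) = Mul(-51, Add(2806, 102)) = Mul(-51, 2908) = -148308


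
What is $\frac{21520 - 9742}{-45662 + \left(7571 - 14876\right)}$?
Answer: $- \frac{11778}{52967} \approx -0.22236$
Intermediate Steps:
$\frac{21520 - 9742}{-45662 + \left(7571 - 14876\right)} = \frac{11778}{-45662 + \left(7571 - 14876\right)} = \frac{11778}{-45662 - 7305} = \frac{11778}{-52967} = 11778 \left(- \frac{1}{52967}\right) = - \frac{11778}{52967}$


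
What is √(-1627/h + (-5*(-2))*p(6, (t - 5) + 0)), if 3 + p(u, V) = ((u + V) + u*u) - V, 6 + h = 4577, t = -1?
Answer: √8141238973/4571 ≈ 19.739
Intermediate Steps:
h = 4571 (h = -6 + 4577 = 4571)
p(u, V) = -3 + u + u² (p(u, V) = -3 + (((u + V) + u*u) - V) = -3 + (((V + u) + u²) - V) = -3 + ((V + u + u²) - V) = -3 + (u + u²) = -3 + u + u²)
√(-1627/h + (-5*(-2))*p(6, (t - 5) + 0)) = √(-1627/4571 + (-5*(-2))*(-3 + 6 + 6²)) = √(-1627*1/4571 + 10*(-3 + 6 + 36)) = √(-1627/4571 + 10*39) = √(-1627/4571 + 390) = √(1781063/4571) = √8141238973/4571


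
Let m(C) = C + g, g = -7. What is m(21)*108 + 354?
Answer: 1866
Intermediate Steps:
m(C) = -7 + C (m(C) = C - 7 = -7 + C)
m(21)*108 + 354 = (-7 + 21)*108 + 354 = 14*108 + 354 = 1512 + 354 = 1866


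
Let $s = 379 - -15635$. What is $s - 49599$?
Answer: $-33585$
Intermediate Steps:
$s = 16014$ ($s = 379 + 15635 = 16014$)
$s - 49599 = 16014 - 49599 = -33585$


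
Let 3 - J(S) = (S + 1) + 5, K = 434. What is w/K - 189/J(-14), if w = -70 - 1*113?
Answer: -84039/4774 ≈ -17.603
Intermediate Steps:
J(S) = -3 - S (J(S) = 3 - ((S + 1) + 5) = 3 - ((1 + S) + 5) = 3 - (6 + S) = 3 + (-6 - S) = -3 - S)
w = -183 (w = -70 - 113 = -183)
w/K - 189/J(-14) = -183/434 - 189/(-3 - 1*(-14)) = -183*1/434 - 189/(-3 + 14) = -183/434 - 189/11 = -84039/4774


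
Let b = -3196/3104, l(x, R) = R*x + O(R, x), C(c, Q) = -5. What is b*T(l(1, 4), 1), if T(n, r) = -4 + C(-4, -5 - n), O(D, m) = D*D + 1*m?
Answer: 7191/776 ≈ 9.2668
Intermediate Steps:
O(D, m) = m + D² (O(D, m) = D² + m = m + D²)
l(x, R) = x + R² + R*x (l(x, R) = R*x + (x + R²) = x + R² + R*x)
T(n, r) = -9 (T(n, r) = -4 - 5 = -9)
b = -799/776 (b = -3196*1/3104 = -799/776 ≈ -1.0296)
b*T(l(1, 4), 1) = -799/776*(-9) = 7191/776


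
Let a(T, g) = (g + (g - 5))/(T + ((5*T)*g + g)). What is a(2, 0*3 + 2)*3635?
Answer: -3635/24 ≈ -151.46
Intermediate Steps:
a(T, g) = (-5 + 2*g)/(T + g + 5*T*g) (a(T, g) = (g + (-5 + g))/(T + (5*T*g + g)) = (-5 + 2*g)/(T + (g + 5*T*g)) = (-5 + 2*g)/(T + g + 5*T*g))
a(2, 0*3 + 2)*3635 = ((-5 + 2*(0*3 + 2))/(2 + (0*3 + 2) + 5*2*(0*3 + 2)))*3635 = ((-5 + 2*(0 + 2))/(2 + (0 + 2) + 5*2*(0 + 2)))*3635 = ((-5 + 2*2)/(2 + 2 + 5*2*2))*3635 = ((-5 + 4)/(2 + 2 + 20))*3635 = (-1/24)*3635 = ((1/24)*(-1))*3635 = -1/24*3635 = -3635/24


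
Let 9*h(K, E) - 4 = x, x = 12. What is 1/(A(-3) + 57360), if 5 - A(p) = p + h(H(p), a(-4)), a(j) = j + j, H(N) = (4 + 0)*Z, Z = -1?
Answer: 9/516296 ≈ 1.7432e-5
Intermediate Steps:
H(N) = -4 (H(N) = (4 + 0)*(-1) = 4*(-1) = -4)
a(j) = 2*j
h(K, E) = 16/9 (h(K, E) = 4/9 + (⅑)*12 = 4/9 + 4/3 = 16/9)
A(p) = 29/9 - p (A(p) = 5 - (p + 16/9) = 5 - (16/9 + p) = 5 + (-16/9 - p) = 29/9 - p)
1/(A(-3) + 57360) = 1/((29/9 - 1*(-3)) + 57360) = 1/((29/9 + 3) + 57360) = 1/(56/9 + 57360) = 1/(516296/9) = 9/516296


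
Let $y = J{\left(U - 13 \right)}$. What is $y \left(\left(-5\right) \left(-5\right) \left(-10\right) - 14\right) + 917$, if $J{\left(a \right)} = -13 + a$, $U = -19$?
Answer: $12797$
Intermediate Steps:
$y = -45$ ($y = -13 - 32 = -45$)
$y \left(\left(-5\right) \left(-5\right) \left(-10\right) - 14\right) + 917 = - 45 \left(\left(-5\right) \left(-5\right) \left(-10\right) - 14\right) + 917 = - 45 \left(25 \left(-10\right) - 14\right) + 917 = - 45 \left(-250 - 14\right) + 917 = \left(-45\right) \left(-264\right) + 917 = 11880 + 917 = 12797$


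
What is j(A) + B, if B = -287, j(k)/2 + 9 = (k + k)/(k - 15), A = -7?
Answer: -3341/11 ≈ -303.73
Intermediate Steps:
j(k) = -18 + 4*k/(-15 + k) (j(k) = -18 + 2*((k + k)/(k - 15)) = -18 + 2*((2*k)/(-15 + k)) = -18 + 2*(2*k/(-15 + k)) = -18 + 4*k/(-15 + k))
j(A) + B = 2*(135 - 7*(-7))/(-15 - 7) - 287 = 2*(135 + 49)/(-22) - 287 = 2*(-1/22)*184 - 287 = -184/11 - 287 = -3341/11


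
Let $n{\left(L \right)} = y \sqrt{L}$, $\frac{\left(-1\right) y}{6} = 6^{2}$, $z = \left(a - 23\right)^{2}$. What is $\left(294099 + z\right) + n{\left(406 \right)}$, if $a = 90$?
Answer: $298588 - 216 \sqrt{406} \approx 2.9424 \cdot 10^{5}$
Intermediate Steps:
$z = 4489$ ($z = \left(90 - 23\right)^{2} = 67^{2} = 4489$)
$y = -216$ ($y = - 6 \cdot 6^{2} = \left(-6\right) 36 = -216$)
$n{\left(L \right)} = - 216 \sqrt{L}$
$\left(294099 + z\right) + n{\left(406 \right)} = \left(294099 + 4489\right) - 216 \sqrt{406} = 298588 - 216 \sqrt{406}$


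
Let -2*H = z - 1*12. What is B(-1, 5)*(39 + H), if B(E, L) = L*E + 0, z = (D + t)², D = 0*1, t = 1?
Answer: -445/2 ≈ -222.50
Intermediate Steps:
D = 0
z = 1 (z = (0 + 1)² = 1² = 1)
B(E, L) = E*L (B(E, L) = E*L + 0 = E*L)
H = 11/2 (H = -(1 - 1*12)/2 = -(1 - 12)/2 = -½*(-11) = 11/2 ≈ 5.5000)
B(-1, 5)*(39 + H) = (-1*5)*(39 + 11/2) = -5*89/2 = -445/2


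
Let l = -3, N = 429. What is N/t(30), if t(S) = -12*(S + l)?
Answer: -143/108 ≈ -1.3241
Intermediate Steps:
t(S) = 36 - 12*S (t(S) = -12*(S - 3) = -12*(-3 + S) = 36 - 12*S)
N/t(30) = 429/(36 - 12*30) = 429/(36 - 360) = 429/(-324) = 429*(-1/324) = -143/108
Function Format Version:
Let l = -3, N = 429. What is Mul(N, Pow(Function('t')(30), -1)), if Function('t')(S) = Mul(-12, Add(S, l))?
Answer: Rational(-143, 108) ≈ -1.3241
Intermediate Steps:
Function('t')(S) = Add(36, Mul(-12, S)) (Function('t')(S) = Mul(-12, Add(S, -3)) = Mul(-12, Add(-3, S)) = Add(36, Mul(-12, S)))
Mul(N, Pow(Function('t')(30), -1)) = Mul(429, Pow(Add(36, Mul(-12, 30)), -1)) = Mul(429, Pow(Add(36, -360), -1)) = Mul(429, Pow(-324, -1)) = Mul(429, Rational(-1, 324)) = Rational(-143, 108)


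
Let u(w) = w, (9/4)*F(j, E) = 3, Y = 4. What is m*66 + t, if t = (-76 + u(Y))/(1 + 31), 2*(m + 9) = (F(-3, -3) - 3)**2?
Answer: -6055/12 ≈ -504.58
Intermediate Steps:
F(j, E) = 4/3 (F(j, E) = (4/9)*3 = 4/3)
m = -137/18 (m = -9 + (4/3 - 3)**2/2 = -9 + (-5/3)**2/2 = -9 + (1/2)*(25/9) = -9 + 25/18 = -137/18 ≈ -7.6111)
t = -9/4 (t = (-76 + 4)/(1 + 31) = -72/32 = -72*1/32 = -9/4 ≈ -2.2500)
m*66 + t = -137/18*66 - 9/4 = -1507/3 - 9/4 = -6055/12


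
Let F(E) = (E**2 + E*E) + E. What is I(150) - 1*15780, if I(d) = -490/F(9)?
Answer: -2698870/171 ≈ -15783.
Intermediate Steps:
F(E) = E + 2*E**2 (F(E) = (E**2 + E**2) + E = 2*E**2 + E = E + 2*E**2)
I(d) = -490/171 (I(d) = -490*1/(9*(1 + 2*9)) = -490*1/(9*(1 + 18)) = -490/(9*19) = -490/171)
I(150) - 1*15780 = -490/171 - 1*15780 = -490/171 - 15780 = -2698870/171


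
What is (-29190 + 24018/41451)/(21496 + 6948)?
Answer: -100827556/98252687 ≈ -1.0262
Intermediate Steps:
(-29190 + 24018/41451)/(21496 + 6948) = (-29190 + 24018*(1/41451))/28444 = (-29190 + 8006/13817)*(1/28444) = -403310224/13817*1/28444 = -100827556/98252687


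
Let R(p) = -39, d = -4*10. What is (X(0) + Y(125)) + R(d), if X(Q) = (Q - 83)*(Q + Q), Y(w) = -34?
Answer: -73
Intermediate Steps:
d = -40
X(Q) = 2*Q*(-83 + Q) (X(Q) = (-83 + Q)*(2*Q) = 2*Q*(-83 + Q))
(X(0) + Y(125)) + R(d) = (2*0*(-83 + 0) - 34) - 39 = (2*0*(-83) - 34) - 39 = (0 - 34) - 39 = -34 - 39 = -73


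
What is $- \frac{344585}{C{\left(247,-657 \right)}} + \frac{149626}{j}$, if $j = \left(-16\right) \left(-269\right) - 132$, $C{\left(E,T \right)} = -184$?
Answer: $\frac{366284951}{191912} \approx 1908.6$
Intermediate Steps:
$j = 4172$ ($j = 4304 - 132 = 4172$)
$- \frac{344585}{C{\left(247,-657 \right)}} + \frac{149626}{j} = - \frac{344585}{-184} + \frac{149626}{4172} = \left(-344585\right) \left(- \frac{1}{184}\right) + 149626 \cdot \frac{1}{4172} = \frac{344585}{184} + \frac{74813}{2086} = \frac{366284951}{191912}$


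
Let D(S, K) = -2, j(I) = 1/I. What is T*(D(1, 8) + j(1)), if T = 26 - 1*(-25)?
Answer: -51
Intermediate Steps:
T = 51 (T = 26 + 25 = 51)
T*(D(1, 8) + j(1)) = 51*(-2 + 1/1) = 51*(-2 + 1) = 51*(-1) = -51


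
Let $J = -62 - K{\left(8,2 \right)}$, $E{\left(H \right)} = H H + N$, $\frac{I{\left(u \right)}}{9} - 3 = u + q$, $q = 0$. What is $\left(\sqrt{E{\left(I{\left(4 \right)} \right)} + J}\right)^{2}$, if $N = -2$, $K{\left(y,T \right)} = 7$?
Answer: $3898$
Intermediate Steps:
$I{\left(u \right)} = 27 + 9 u$ ($I{\left(u \right)} = 27 + 9 \left(u + 0\right) = 27 + 9 u$)
$E{\left(H \right)} = -2 + H^{2}$ ($E{\left(H \right)} = H H - 2 = H^{2} - 2 = -2 + H^{2}$)
$J = -69$ ($J = -62 - 7 = -69$)
$\left(\sqrt{E{\left(I{\left(4 \right)} \right)} + J}\right)^{2} = \left(\sqrt{\left(-2 + \left(27 + 9 \cdot 4\right)^{2}\right) - 69}\right)^{2} = \left(\sqrt{\left(-2 + \left(27 + 36\right)^{2}\right) - 69}\right)^{2} = \left(\sqrt{\left(-2 + 63^{2}\right) - 69}\right)^{2} = \left(\sqrt{\left(-2 + 3969\right) - 69}\right)^{2} = \left(\sqrt{3967 - 69}\right)^{2} = \left(\sqrt{3898}\right)^{2} = 3898$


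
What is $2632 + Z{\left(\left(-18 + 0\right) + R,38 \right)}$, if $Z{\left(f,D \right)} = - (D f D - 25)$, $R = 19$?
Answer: $1213$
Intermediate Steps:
$Z{\left(f,D \right)} = 25 - f D^{2}$ ($Z{\left(f,D \right)} = - (f D^{2} - 25) = - (-25 + f D^{2}) = 25 - f D^{2}$)
$2632 + Z{\left(\left(-18 + 0\right) + R,38 \right)} = 2632 + \left(25 - \left(\left(-18 + 0\right) + 19\right) 38^{2}\right) = 2632 + \left(25 - \left(-18 + 19\right) 1444\right) = 2632 + \left(25 - 1 \cdot 1444\right) = 2632 + \left(25 - 1444\right) = 2632 - 1419 = 1213$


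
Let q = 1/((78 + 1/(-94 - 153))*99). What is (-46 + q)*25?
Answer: -438662815/381447 ≈ -1150.0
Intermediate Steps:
q = 247/1907235 (q = (1/99)/(78 + 1/(-247)) = (1/99)/(78 - 1/247) = (1/99)/(19265/247) = (247/19265)*(1/99) = 247/1907235 ≈ 0.00012951)
(-46 + q)*25 = (-46 + 247/1907235)*25 = -87732563/1907235*25 = -438662815/381447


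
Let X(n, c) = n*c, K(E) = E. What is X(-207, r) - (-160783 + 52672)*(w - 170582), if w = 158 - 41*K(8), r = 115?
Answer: -18460193277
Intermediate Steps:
w = -170 (w = 158 - 41*8 = 158 - 328 = -170)
X(n, c) = c*n
X(-207, r) - (-160783 + 52672)*(w - 170582) = 115*(-207) - (-160783 + 52672)*(-170 - 170582) = -23805 - (-108111)*(-170752) = -23805 - 1*18460169472 = -23805 - 18460169472 = -18460193277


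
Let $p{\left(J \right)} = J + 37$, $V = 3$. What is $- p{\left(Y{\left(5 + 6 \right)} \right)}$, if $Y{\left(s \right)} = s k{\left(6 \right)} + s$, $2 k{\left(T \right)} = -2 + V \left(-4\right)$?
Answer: $29$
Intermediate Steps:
$k{\left(T \right)} = -7$ ($k{\left(T \right)} = \frac{-2 + 3 \left(-4\right)}{2} = \frac{-2 - 12}{2} = \frac{1}{2} \left(-14\right) = -7$)
$Y{\left(s \right)} = - 6 s$ ($Y{\left(s \right)} = s \left(-7\right) + s = - 7 s + s = - 6 s$)
$p{\left(J \right)} = 37 + J$
$- p{\left(Y{\left(5 + 6 \right)} \right)} = - (37 - 6 \left(5 + 6\right)) = - (37 - 66) = \left(-1\right) \left(-29\right) = 29$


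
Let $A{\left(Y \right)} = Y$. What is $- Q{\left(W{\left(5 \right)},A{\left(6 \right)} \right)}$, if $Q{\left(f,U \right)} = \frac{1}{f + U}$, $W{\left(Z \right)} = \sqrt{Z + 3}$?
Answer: $- \frac{3}{14} + \frac{\sqrt{2}}{14} \approx -0.11327$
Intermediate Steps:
$W{\left(Z \right)} = \sqrt{3 + Z}$
$Q{\left(f,U \right)} = \frac{1}{U + f}$
$- Q{\left(W{\left(5 \right)},A{\left(6 \right)} \right)} = - \frac{1}{6 + \sqrt{3 + 5}} = - \frac{1}{6 + \sqrt{8}} = - \frac{1}{6 + 2 \sqrt{2}}$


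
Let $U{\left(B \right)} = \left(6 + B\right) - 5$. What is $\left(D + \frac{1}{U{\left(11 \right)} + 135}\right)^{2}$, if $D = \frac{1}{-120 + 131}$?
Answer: $\frac{24964}{2614689} \approx 0.0095476$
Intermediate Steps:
$U{\left(B \right)} = 1 + B$
$D = \frac{1}{11} \approx 0.090909$
$\left(D + \frac{1}{U{\left(11 \right)} + 135}\right)^{2} = \left(\frac{1}{11} + \frac{1}{\left(1 + 11\right) + 135}\right)^{2} = \left(\frac{1}{11} + \frac{1}{12 + 135}\right)^{2} = \left(\frac{1}{11} + \frac{1}{147}\right)^{2} = \left(\frac{158}{1617}\right)^{2} = \frac{24964}{2614689}$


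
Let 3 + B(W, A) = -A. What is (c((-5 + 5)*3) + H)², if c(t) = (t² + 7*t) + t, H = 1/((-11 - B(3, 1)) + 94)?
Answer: 1/7569 ≈ 0.00013212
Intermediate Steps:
B(W, A) = -3 - A
H = 1/87 (H = 1/((-11 - (-3 - 1*1)) + 94) = 1/((-11 - (-3 - 1)) + 94) = 1/((-11 - 1*(-4)) + 94) = 1/((-11 + 4) + 94) = 1/(-7 + 94) = 1/87 ≈ 0.011494)
c(t) = t² + 8*t
(c((-5 + 5)*3) + H)² = (((-5 + 5)*3)*(8 + (-5 + 5)*3) + 1/87)² = ((0*3)*(8 + 0*3) + 1/87)² = (0*(8 + 0) + 1/87)² = (0*8 + 1/87)² = (0 + 1/87)² = (1/87)² = 1/7569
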